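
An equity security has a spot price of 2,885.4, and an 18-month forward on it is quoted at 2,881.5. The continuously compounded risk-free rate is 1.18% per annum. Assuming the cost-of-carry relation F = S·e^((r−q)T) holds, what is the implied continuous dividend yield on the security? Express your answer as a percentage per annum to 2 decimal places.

From F = S·e^((r−q)T): (r − q) = ln(F/S)/T
ln(2881.5/2885.4) = ln(0.998648) = -0.001353
(r − q) = -0.001353 / (18/12) = -0.000902
q = r − ln(F/S)/T = 0.0118 + 0.000902 = 0.012702
q = 1.27%

1.27%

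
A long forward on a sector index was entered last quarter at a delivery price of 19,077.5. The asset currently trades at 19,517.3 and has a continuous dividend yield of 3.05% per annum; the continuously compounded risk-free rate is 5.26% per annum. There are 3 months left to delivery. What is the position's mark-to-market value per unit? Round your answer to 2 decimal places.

540.77

Current fair forward for the remaining 3 months: F = S·e^((r − q)·T), (r − q) = 0.0526 − 0.0305 = 0.0221
F = 19517.3 · e^(0.0221 × 3/12) = 19517.3 × 1.00554029 = 19625.4315
Value of long forward = (F − K)·e^(−rT) = (19625.4315 − 19077.5) · e^(−0.0526·3/12)
= 547.9315 × 0.98693608 = 540.77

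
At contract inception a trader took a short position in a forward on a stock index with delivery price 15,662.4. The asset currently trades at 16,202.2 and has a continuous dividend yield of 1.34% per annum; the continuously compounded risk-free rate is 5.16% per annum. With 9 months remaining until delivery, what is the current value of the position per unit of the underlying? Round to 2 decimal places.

Current fair forward for the remaining 9 months: F = S·e^((r − q)·T), (r − q) = 0.0516 − 0.0134 = 0.0382
F = 16202.2 · e^(0.0382 × 9/12) = 16202.2 × 1.02906436 = 16673.1066
Value of long forward = (F − K)·e^(−rT) = (16673.1066 − 15662.4) · e^(−0.0516·9/12)
= 1010.7066 × 0.96203928 = 972.34
Short position value = −(long value) = -972.34

-972.34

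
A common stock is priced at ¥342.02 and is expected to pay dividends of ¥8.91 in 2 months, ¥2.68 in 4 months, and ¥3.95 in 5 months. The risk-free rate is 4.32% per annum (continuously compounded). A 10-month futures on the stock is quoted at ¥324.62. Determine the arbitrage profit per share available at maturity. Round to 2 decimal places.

PV(dividends) I = 8.91·e^(−0.0432·2/12) + 2.68·e^(−0.0432·4/12) + 3.95·e^(−0.0432·5/12) = 15.3673
Fair futures F* = (S − I)·e^(rT) = (342.02 − 15.3673)·e^0.036000 = 326.6527 × 1.036656 = 338.6265
Market ¥324.62 < fair 338.6265: forward underpriced → reverse cash-and-carry (short the stock, invest proceeds at r, pay the dividends, go long the forward).
Profit at T = |F_mkt − F*| = |324.62 − 338.6265| = ¥14.01 per share

¥14.01 per share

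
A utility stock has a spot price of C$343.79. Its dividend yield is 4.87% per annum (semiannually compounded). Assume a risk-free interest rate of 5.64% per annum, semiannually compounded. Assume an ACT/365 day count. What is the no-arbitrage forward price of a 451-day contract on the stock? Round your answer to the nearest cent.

F = S · (1+r/2)^(2T) / (1+q/2)^(2T)
= 343.79 × 1.071141 / 1.061256 = 343.79 × 1.009314
F = C$346.99

C$346.99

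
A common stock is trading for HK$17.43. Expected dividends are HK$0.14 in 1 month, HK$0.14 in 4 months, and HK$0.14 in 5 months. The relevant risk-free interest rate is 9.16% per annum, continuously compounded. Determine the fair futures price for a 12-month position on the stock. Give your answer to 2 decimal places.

HK$18.65

PV(dividends) I = 0.14·e^(−0.0916·1/12) + 0.14·e^(−0.0916·4/12) + 0.14·e^(−0.0916·5/12)
I = 0.1389 + 0.1358 + 0.1348 = 0.4095
F = (S − I)·e^(rT) = (17.43 − 0.4095) · e^(0.0916·12/12)
= 17.0205 · e^0.091600 = 17.0205 × 1.095926 = HK$18.65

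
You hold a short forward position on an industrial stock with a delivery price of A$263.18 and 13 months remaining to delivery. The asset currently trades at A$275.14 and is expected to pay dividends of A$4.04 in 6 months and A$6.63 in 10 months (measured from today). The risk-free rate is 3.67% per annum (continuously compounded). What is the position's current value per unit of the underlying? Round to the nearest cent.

PV(remaining dividends) I = 4.04·e^(−0.0367·6/12) + 6.63·e^(−0.0367·10/12) = 10.3968
Current forward F = (S − I)·e^(rT) = (275.14 − 10.3968)·e^(0.0367·13/12) = 264.7432 × 1.040559 = 275.4809
Value (long) = (F − K)·e^(−rT) = (275.4809 − 263.18) × 0.961022 = 11.8214
Short position value = −(long value) = -A$11.82

-A$11.82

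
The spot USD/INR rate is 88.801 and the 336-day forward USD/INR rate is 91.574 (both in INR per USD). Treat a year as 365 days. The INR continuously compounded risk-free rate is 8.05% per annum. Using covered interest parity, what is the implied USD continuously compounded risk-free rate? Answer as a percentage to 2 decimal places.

F = S·e^((r_INR − r_USD)T) ⇒ r_USD = r_INR − ln(F/S)/T
ln(91.574/88.801) = 0.030749; /(336/365) = 0.033403
r_USD = 0.0805 − 0.033403 = 0.047097
r_USD = 4.71%

4.71%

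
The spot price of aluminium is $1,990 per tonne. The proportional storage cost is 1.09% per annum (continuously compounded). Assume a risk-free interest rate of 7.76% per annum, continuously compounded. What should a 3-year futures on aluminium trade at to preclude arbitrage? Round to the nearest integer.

$2,595 per tonne

Net carry = r + u − y = 0.0776 + 0.0109 − 0.0000 = 0.0885
F = S·e^((r+u−y)T) = 1990 · e^(0.0885 × 3) = 1990 · e^0.265500
= 1990 × 1.304083 = $2,595 per tonne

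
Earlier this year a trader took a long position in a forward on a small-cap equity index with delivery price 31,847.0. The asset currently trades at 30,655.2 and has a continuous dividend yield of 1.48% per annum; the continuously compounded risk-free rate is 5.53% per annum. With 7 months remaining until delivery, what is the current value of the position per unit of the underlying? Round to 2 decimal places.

Current fair forward for the remaining 7 months: F = S·e^((r − q)·T), (r − q) = 0.0553 − 0.0148 = 0.0405
F = 30655.2 · e^(0.0405 × 7/12) = 30655.2 × 1.02390628 = 31388.0518
Value of long forward = (F − K)·e^(−rT) = (31388.0518 − 31847.0) · e^(−0.0553·7/12)
= -458.9482 × 0.96825642 = -444.38

-444.38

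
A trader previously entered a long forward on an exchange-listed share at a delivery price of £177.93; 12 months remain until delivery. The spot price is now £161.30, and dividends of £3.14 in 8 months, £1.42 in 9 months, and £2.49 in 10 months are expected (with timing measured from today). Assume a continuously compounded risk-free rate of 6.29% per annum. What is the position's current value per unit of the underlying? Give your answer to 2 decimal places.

-£12.51

PV(remaining dividends) I = 3.14·e^(−0.0629·8/12) + 1.42·e^(−0.0629·9/12) + 2.49·e^(−0.0629·10/12) = 6.7285
Current forward F = (S − I)·e^(rT) = (161.30 − 6.7285)·e^(0.0629·12/12) = 154.5715 × 1.064920 = 164.6063
Value (long) = (F − K)·e^(−rT) = (164.6063 − 177.93) × 0.939037 = -12.5114
Value = -£12.51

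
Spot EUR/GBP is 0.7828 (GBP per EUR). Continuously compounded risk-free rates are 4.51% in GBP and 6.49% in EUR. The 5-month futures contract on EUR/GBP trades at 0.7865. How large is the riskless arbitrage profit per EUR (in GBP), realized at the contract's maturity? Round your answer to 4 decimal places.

0.0101 per EUR (in GBP)

Fair futures: F* = S·e^(carry·T), with carry = (r_GBP − r_EUR) = 0.0451 − 0.0649 = -0.0198
F* = 0.7828 · e^(-0.0198 × 5/12) = 0.7828 · e^-0.008250 = 0.7828 × 0.991784 = 0.7764
Market 0.7865 > fair 0.7764: forward overpriced → cash-and-carry (buy spot, short the forward).
At maturity, profit = |F_mkt − F*| = |0.7865 − 0.7764| = 0.0101 per EUR (in GBP)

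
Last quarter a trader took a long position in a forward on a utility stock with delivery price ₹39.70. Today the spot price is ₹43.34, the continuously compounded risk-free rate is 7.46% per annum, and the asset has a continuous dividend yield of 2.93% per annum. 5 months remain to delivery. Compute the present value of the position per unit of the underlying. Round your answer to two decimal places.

Current fair forward for the remaining 5 months: F = S·e^((r − q)·T), (r − q) = 0.0746 − 0.0293 = 0.0453
F = 43.34 · e^(0.0453 × 5/12) = 43.34 × 1.019054 = 44.1658
Value of long forward = (F − K)·e^(−rT) = (44.1658 − 39.70) · e^(−0.0746·5/12)
= 4.4658 × 0.969395 = 4.33

₹4.33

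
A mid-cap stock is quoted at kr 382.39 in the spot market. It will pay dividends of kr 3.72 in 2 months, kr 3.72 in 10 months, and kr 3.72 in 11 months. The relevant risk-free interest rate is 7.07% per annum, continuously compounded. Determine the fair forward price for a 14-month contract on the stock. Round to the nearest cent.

PV(dividends) I = 3.72·e^(−0.0707·2/12) + 3.72·e^(−0.0707·10/12) + 3.72·e^(−0.0707·11/12)
I = 3.6764 + 3.5072 + 3.4866 = 10.6702
F = (S − I)·e^(rT) = (382.39 − 10.6702) · e^(0.0707·14/12)
= 371.7198 · e^0.082483 = 371.7198 × 1.085980 = kr 403.68

kr 403.68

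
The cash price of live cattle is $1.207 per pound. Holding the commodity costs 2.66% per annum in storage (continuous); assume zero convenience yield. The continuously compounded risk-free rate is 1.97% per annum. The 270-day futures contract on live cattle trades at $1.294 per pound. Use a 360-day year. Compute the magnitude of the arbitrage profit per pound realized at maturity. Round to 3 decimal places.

Fair futures: F* = S·e^(carry·T), with carry = (r + u) = 0.0197 + 0.0266 = 0.0463
F* = 1.207 · e^(0.0463 × 270/360) = 1.207 · e^0.034725 = 1.207 × 1.035335 = $1.2496
Market $1.294 > fair $1.2496: forward overpriced → cash-and-carry (buy spot, short the forward).
At maturity, profit = |F_mkt − F*| = |1.294 − 1.2496| = $0.044 per pound

$0.044 per pound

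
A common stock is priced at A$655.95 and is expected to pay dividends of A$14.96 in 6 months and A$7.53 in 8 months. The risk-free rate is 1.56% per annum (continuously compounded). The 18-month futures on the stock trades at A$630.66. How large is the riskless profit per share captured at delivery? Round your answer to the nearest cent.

PV(dividends) I = 14.96·e^(−0.0156·6/12) + 7.53·e^(−0.0156·8/12) = 22.2959
Fair futures F* = (S − I)·e^(rT) = (655.95 − 22.2959)·e^0.023400 = 633.6541 × 1.023676 = 648.6565
Market A$630.66 < fair 648.6565: forward underpriced → reverse cash-and-carry (short the stock, invest proceeds at r, pay the dividends, go long the forward).
Profit at T = |F_mkt − F*| = |630.66 − 648.6565| = A$18.00 per share

A$18.00 per share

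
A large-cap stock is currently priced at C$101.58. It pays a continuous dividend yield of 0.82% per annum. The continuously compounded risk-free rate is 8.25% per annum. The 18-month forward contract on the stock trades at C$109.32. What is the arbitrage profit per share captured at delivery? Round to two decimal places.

Fair forward: F* = S·e^(carry·T), with carry = (r − q) = 0.0825 − 0.0082 = 0.0743
F* = 101.58 · e^(0.0743 × 18/12) = 101.58 · e^0.111450 = 101.58 × 1.117898 = C$113.5561
Market C$109.32 < fair C$113.5561: forward underpriced → reverse cash-and-carry (short spot, go long the forward).
At maturity, profit = |F_mkt − F*| = |109.32 − 113.5561| = C$4.24 per share

C$4.24 per share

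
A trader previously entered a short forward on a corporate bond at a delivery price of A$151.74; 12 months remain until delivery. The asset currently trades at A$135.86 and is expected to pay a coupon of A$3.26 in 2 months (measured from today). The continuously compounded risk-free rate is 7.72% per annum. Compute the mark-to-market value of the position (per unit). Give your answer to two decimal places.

PV(remaining coupons) I = 3.26·e^(−0.0772·2/12) = 3.2183
Current forward F = (S − I)·e^(rT) = (135.86 − 3.2183)·e^(0.0772·12/12) = 132.6417 × 1.080258 = 143.2873
Value (long) = (F − K)·e^(−rT) = (143.2873 − 151.74) × 0.925705 = -7.8247
Short position value = −(long value) = A$7.82

A$7.82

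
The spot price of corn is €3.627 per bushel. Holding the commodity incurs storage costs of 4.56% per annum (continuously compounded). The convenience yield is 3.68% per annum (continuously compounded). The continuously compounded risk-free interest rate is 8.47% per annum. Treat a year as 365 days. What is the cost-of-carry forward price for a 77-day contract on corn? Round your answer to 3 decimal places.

Net carry = r + u − y = 0.0847 + 0.0456 − 0.0368 = 0.0935
F = S·e^((r+u−y)T) = 3.627 · e^(0.0935 × 77/365) = 3.627 · e^0.019725
= 3.627 × 1.019921 = €3.699 per bushel

€3.699 per bushel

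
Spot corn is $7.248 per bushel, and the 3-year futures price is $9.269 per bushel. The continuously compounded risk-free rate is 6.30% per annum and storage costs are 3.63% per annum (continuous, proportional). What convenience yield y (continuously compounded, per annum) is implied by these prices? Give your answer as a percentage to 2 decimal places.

F = S·e^((r+u−y)T) ⇒ (r+u−y) = ln(F/S)/T
ln(9.269/7.248) = 0.245950; /T ⇒ 0.081983
y = r + u − ln(F/S)/T = 0.0630 + 0.0363 − 0.081983 = 0.017317
y = 1.73%

1.73%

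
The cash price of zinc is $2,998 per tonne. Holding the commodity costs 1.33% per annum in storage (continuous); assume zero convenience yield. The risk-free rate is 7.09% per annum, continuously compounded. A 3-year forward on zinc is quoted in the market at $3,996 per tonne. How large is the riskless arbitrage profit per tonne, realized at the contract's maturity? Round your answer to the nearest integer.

$136 per tonne

Fair forward: F* = S·e^(carry·T), with carry = (r + u) = 0.0709 + 0.0133 = 0.0842
F* = 2998 · e^(0.0842 × 3) = 2998 · e^0.252600 = 2998 × 1.287368 = $3859.5293
Market $3996 > fair $3859.5293: forward overpriced → cash-and-carry (buy spot, short the forward).
At maturity, profit = |F_mkt − F*| = |3996 − 3859.5293| = $136 per tonne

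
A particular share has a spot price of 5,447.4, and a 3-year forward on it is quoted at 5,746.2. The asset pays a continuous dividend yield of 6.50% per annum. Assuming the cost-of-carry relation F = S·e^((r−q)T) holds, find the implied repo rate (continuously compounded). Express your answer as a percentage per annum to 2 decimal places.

8.28%

From F = S·e^((r−q)T): (r − q) = ln(F/S)/T
ln(5746.2/5447.4) = ln(1.054852) = 0.053400
(r − q) = 0.053400 / (3) = 0.017800
r = ln(F/S)/T + q = 0.017800 + 0.0650 = 0.082800
r = 8.28%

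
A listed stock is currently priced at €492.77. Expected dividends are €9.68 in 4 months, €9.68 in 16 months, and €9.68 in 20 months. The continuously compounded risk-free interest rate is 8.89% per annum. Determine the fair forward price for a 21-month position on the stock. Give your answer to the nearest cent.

€544.94

PV(dividends) I = 9.68·e^(−0.0889·4/12) + 9.68·e^(−0.0889·16/12) + 9.68·e^(−0.0889·20/12)
I = 9.3974 + 8.5980 + 8.3469 = 26.3423
F = (S − I)·e^(rT) = (492.77 − 26.3423) · e^(0.0889·21/12)
= 466.4277 · e^0.155575 = 466.4277 × 1.168330 = €544.94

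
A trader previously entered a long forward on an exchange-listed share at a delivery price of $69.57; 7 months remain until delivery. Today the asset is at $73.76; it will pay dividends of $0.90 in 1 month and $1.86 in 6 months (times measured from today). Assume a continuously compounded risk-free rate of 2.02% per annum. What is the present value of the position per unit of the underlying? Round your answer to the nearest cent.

$2.27

PV(remaining dividends) I = 0.90·e^(−0.0202·1/12) + 1.86·e^(−0.0202·6/12) = 2.7398
Current forward F = (S − I)·e^(rT) = (73.76 − 2.7398)·e^(0.0202·7/12) = 71.0202 × 1.011853 = 71.8620
Value (long) = (F − K)·e^(−rT) = (71.8620 − 69.57) × 0.988286 = 2.2652
Value = $2.27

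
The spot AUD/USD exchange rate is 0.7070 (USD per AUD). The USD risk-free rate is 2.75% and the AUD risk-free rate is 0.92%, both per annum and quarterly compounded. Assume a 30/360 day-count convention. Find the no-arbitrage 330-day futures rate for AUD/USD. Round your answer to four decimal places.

By covered interest parity, F = S · (1+r_USD/4)^(4T) / (1+r_AUD/4)^(4T)
= 0.7070 × 1.025440 / 1.008459 = 0.7070 × 1.016839
F = 0.7189 USD per AUD

0.7189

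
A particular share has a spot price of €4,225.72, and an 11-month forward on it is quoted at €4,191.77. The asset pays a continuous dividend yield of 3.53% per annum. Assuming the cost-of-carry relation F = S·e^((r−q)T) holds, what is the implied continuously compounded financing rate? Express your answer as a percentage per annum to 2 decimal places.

2.65%

From F = S·e^((r−q)T): (r − q) = ln(F/S)/T
ln(4191.77/4225.72) = ln(0.991966) = -0.008066
(r − q) = -0.008066 / (11/12) = -0.008799
r = ln(F/S)/T + q = -0.008799 + 0.0353 = 0.026501
r = 2.65%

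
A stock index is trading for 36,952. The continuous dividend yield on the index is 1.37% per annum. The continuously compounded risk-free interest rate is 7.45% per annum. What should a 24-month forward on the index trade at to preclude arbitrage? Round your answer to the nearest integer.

41,730

F = S·e^((r − q)T) = 36952 · e^((0.0745 − 0.0137) × 24/12)
= 36952 · e^0.121600 = 36952 × 1.129302
F = 41,730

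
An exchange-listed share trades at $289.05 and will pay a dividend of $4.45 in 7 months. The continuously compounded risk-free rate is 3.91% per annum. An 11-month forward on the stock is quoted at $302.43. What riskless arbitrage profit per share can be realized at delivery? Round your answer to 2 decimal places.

$7.34 per share

PV(dividends) I = 4.45·e^(−0.0391·7/12) = 4.3497
Fair forward F* = (S − I)·e^(rT) = (289.05 − 4.3497)·e^0.035842 = 284.7003 × 1.036492 = 295.0896
Market $302.43 > fair 295.0896: forward overpriced → cash-and-carry (borrow at r, buy the stock and collect the dividends, short the forward).
Profit at T = |F_mkt − F*| = |302.43 − 295.0896| = $7.34 per share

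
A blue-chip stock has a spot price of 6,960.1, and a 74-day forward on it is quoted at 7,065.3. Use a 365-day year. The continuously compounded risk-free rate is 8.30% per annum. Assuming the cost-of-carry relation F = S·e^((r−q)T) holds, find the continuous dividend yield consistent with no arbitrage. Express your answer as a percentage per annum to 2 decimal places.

0.90%

From F = S·e^((r−q)T): (r − q) = ln(F/S)/T
ln(7065.3/6960.1) = ln(1.015115) = 0.015002
(r − q) = 0.015002 / (74/365) = 0.073996
q = r − ln(F/S)/T = 0.0830 − 0.073996 = 0.009004
q = 0.90%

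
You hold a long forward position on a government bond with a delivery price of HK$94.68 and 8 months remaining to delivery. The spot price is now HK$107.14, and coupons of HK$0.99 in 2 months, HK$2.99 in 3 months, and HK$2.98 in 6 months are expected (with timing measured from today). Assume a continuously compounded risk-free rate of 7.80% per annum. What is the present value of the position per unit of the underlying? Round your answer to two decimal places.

PV(remaining coupons) I = 0.99·e^(−0.0780·2/12) + 2.99·e^(−0.0780·3/12) + 2.98·e^(−0.0780·6/12) = 6.7755
Current forward F = (S − I)·e^(rT) = (107.14 − 6.7755)·e^(0.0780·8/12) = 100.3645 × 1.053376 = 105.7216
Value (long) = (F − K)·e^(−rT) = (105.7216 − 94.68) × 0.949329 = 10.4821
Value = HK$10.48

HK$10.48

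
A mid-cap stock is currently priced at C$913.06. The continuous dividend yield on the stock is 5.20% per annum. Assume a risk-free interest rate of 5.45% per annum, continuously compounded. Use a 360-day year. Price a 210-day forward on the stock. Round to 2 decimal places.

C$914.39

F = S·e^((r − q)T) = 913.06 · e^((0.0545 − 0.0520) × 210/360)
= 913.06 · e^0.001458 = 913.06 × 1.001459
F = C$914.39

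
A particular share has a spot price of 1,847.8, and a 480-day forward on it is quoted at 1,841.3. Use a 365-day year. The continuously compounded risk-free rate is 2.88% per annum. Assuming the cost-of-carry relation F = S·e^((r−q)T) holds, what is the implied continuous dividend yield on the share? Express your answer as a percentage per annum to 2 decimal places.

From F = S·e^((r−q)T): (r − q) = ln(F/S)/T
ln(1841.3/1847.8) = ln(0.996482) = -0.003524
(r − q) = -0.003524 / (480/365) = -0.002680
q = r − ln(F/S)/T = 0.0288 + 0.002680 = 0.031480
q = 3.15%

3.15%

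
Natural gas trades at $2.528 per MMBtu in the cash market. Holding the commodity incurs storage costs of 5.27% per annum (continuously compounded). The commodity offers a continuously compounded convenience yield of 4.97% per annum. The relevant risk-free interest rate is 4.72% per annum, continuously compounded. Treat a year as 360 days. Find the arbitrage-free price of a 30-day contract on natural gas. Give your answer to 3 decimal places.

$2.539 per MMBtu

Net carry = r + u − y = 0.0472 + 0.0527 − 0.0497 = 0.0502
F = S·e^((r+u−y)T) = 2.528 · e^(0.0502 × 30/360) = 2.528 · e^0.004183
= 2.528 × 1.004192 = $2.539 per MMBtu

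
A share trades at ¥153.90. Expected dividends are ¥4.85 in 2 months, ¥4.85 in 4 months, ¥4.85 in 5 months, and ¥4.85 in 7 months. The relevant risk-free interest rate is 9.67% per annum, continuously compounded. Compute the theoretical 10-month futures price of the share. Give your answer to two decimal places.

PV(dividends) I = 4.85·e^(−0.0967·2/12) + 4.85·e^(−0.0967·4/12) + 4.85·e^(−0.0967·5/12) + 4.85·e^(−0.0967·7/12)
I = 4.7725 + 4.6962 + 4.6585 + 4.5840 = 18.7112
F = (S − I)·e^(rT) = (153.90 − 18.7112) · e^(0.0967·10/12)
= 135.1888 · e^0.080583 = 135.1888 × 1.083919 = ¥146.53

¥146.53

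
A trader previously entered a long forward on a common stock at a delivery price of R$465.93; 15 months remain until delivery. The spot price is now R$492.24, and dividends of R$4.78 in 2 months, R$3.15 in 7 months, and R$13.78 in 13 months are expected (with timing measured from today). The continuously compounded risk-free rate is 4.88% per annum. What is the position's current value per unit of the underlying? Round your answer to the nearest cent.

PV(remaining dividends) I = 4.78·e^(−0.0488·2/12) + 3.15·e^(−0.0488·7/12) + 13.78·e^(−0.0488·13/12) = 20.8733
Current forward F = (S − I)·e^(rT) = (492.24 − 20.8733)·e^(0.0488·15/12) = 471.3667 × 1.062899 = 501.0152
Value (long) = (F − K)·e^(−rT) = (501.0152 − 465.93) × 0.940823 = 33.0090
Value = R$33.01

R$33.01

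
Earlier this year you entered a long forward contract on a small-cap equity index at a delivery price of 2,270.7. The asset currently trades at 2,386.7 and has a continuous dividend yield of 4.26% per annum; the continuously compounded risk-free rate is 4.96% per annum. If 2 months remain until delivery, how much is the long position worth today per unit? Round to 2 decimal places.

117.81

Current fair forward for the remaining 2 months: F = S·e^((r − q)·T), (r − q) = 0.0496 − 0.0426 = 0.0070
F = 2386.7 · e^(0.0070 × 2/12) = 2386.7 × 1.00116735 = 2389.4861
Value of long forward = (F − K)·e^(−rT) = (2389.4861 − 2270.7) · e^(−0.0496·2/12)
= 118.7861 × 0.99176741 = 117.81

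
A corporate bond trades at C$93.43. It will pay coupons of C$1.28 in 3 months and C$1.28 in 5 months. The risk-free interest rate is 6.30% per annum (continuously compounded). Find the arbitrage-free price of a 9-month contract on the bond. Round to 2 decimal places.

C$95.32

PV(coupons) I = 1.28·e^(−0.0630·3/12) + 1.28·e^(−0.0630·5/12)
I = 1.2600 + 1.2468 = 2.5068
F = (S − I)·e^(rT) = (93.43 − 2.5068) · e^(0.0630·9/12)
= 90.9232 · e^0.047250 = 90.9232 × 1.048384 = C$95.32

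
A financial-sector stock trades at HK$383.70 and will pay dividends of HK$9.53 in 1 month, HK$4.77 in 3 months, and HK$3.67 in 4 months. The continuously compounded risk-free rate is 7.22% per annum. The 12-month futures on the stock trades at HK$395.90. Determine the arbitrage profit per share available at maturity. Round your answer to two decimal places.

HK$2.54 per share

PV(dividends) I = 9.53·e^(−0.0722·1/12) + 4.77·e^(−0.0722·3/12) + 3.67·e^(−0.0722·4/12) = 17.7402
Fair futures F* = (S − I)·e^(rT) = (383.70 − 17.7402)·e^0.072200 = 365.9598 × 1.074870 = 393.3592
Market HK$395.90 > fair 393.3592: forward overpriced → cash-and-carry (borrow at r, buy the stock and collect the dividends, short the forward).
Profit at T = |F_mkt − F*| = |395.90 − 393.3592| = HK$2.54 per share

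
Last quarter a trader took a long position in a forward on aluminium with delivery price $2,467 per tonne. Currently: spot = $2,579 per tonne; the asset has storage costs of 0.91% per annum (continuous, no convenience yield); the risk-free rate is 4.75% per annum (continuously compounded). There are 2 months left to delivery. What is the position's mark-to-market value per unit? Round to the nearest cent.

$135.37 per tonne

Current fair forward for the remaining 2 months: F = S·e^((r + u)·T), (r + u) = 0.0475 + 0.0091 = 0.0566
F = 2579 · e^(0.0566 × 2/12) = 2579 × 1.00947797 = 2603.4437
Value of long forward = (F − K)·e^(−rT) = (2603.4437 − 2467) · e^(−0.0475·2/12)
= 136.4437 × 0.99211459 = 135.37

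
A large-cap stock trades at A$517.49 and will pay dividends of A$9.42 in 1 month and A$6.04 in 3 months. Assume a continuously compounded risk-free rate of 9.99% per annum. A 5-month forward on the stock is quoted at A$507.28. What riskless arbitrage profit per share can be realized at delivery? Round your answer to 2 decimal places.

A$16.32 per share

PV(dividends) I = 9.42·e^(−0.0999·1/12) + 6.04·e^(−0.0999·3/12) = 15.2329
Fair forward F* = (S − I)·e^(rT) = (517.49 − 15.2329)·e^0.041625 = 502.2571 × 1.042503 = 523.6045
Market A$507.28 < fair 523.6045: forward underpriced → reverse cash-and-carry (short the stock, invest proceeds at r, pay the dividends, go long the forward).
Profit at T = |F_mkt − F*| = |507.28 − 523.6045| = A$16.32 per share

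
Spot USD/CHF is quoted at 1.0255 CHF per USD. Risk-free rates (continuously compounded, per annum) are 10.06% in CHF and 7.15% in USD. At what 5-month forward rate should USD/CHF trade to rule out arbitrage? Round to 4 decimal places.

F = S·e^((r_CHF − r_USD)T) = 1.0255 · e^((0.1006 − 0.0715) × 5/12)
= 1.0255 · e^0.012125 = 1.0255 × 1.012199
F = 1.0380 CHF per USD

1.0380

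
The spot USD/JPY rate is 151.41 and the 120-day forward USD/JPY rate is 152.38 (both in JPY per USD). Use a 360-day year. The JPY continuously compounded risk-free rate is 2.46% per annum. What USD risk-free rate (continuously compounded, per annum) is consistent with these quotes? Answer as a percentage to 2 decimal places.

F = S·e^((r_JPY − r_USD)T) ⇒ r_USD = r_JPY − ln(F/S)/T
ln(152.38/151.41) = 0.006386; /(120/360) = 0.019158
r_USD = 0.0246 − 0.019158 = 0.005442
r_USD = 0.54%

0.54%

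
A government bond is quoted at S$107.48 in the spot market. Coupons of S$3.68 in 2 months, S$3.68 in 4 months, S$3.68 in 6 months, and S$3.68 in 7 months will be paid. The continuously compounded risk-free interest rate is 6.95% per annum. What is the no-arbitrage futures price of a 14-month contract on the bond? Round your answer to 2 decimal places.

S$101.03

PV(coupons) I = 3.68·e^(−0.0695·2/12) + 3.68·e^(−0.0695·4/12) + 3.68·e^(−0.0695·6/12) + 3.68·e^(−0.0695·7/12)
I = 3.6376 + 3.5957 + 3.5543 + 3.5338 = 14.3214
F = (S − I)·e^(rT) = (107.48 − 14.3214) · e^(0.0695·14/12)
= 93.1586 · e^0.081083 = 93.1586 × 1.084461 = S$101.03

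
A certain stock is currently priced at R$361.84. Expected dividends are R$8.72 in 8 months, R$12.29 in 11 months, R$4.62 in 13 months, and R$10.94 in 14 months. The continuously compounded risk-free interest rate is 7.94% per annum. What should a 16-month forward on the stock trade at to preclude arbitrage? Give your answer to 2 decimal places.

R$364.55

PV(dividends) I = 8.72·e^(−0.0794·8/12) + 12.29·e^(−0.0794·11/12) + 4.62·e^(−0.0794·13/12) + 10.94·e^(−0.0794·14/12)
I = 8.2704 + 11.4273 + 4.2392 + 9.9721 = 33.9090
F = (S − I)·e^(rT) = (361.84 − 33.9090) · e^(0.0794·16/12)
= 327.9310 · e^0.105867 = 327.9310 × 1.111674 = R$364.55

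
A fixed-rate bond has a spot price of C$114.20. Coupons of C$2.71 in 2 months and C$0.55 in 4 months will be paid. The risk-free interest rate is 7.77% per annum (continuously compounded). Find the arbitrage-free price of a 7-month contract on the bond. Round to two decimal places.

PV(coupons) I = 2.71·e^(−0.0777·2/12) + 0.55·e^(−0.0777·4/12)
I = 2.6751 + 0.5359 = 3.2110
F = (S − I)·e^(rT) = (114.20 − 3.2110) · e^(0.0777·7/12)
= 110.9890 · e^0.045325 = 110.9890 × 1.046368 = C$116.14

C$116.14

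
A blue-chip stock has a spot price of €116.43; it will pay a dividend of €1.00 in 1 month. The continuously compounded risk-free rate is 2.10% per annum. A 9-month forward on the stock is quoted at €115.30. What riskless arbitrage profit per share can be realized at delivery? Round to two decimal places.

PV(dividends) I = 1.00·e^(−0.0210·1/12) = 0.9983
Fair forward F* = (S − I)·e^(rT) = (116.43 − 0.9983)·e^0.015750 = 115.4317 × 1.015875 = 117.2642
Market €115.30 < fair 117.2642: forward underpriced → reverse cash-and-carry (short the stock, invest proceeds at r, pay the dividends, go long the forward).
Profit at T = |F_mkt − F*| = |115.30 − 117.2642| = €1.96 per share

€1.96 per share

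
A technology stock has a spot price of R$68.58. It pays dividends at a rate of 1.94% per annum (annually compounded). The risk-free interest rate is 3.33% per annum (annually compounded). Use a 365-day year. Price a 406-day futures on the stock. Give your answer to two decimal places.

F = S · (1+r)^T / (1+q)^T
= 68.58 × 1.037109 / 1.021603 = 68.58 × 1.015178
F = R$69.62

R$69.62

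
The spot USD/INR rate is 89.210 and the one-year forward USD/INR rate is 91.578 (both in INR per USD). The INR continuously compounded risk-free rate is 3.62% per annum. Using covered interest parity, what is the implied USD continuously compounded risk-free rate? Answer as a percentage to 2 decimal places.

1.00%

F = S·e^((r_INR − r_USD)T) ⇒ r_USD = r_INR − ln(F/S)/T
ln(91.578/89.210) = 0.026198; /(12/12) = 0.026198
r_USD = 0.0362 − 0.026198 = 0.010002
r_USD = 1.00%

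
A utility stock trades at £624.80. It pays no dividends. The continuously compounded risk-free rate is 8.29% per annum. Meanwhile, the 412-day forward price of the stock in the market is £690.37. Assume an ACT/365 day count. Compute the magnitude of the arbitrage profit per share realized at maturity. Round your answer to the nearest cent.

Fair forward: F* = S·e^(carry·T), with carry = r = 0.0829
F* = 624.80 · e^(0.0829 × 412/365) = 624.80 · e^0.093575 = 624.80 × 1.098093 = £686.0885
Market £690.37 > fair £686.0885: forward overpriced → cash-and-carry (buy spot, short the forward).
At maturity, profit = |F_mkt − F*| = |690.37 − 686.0885| = £4.28 per share

£4.28 per share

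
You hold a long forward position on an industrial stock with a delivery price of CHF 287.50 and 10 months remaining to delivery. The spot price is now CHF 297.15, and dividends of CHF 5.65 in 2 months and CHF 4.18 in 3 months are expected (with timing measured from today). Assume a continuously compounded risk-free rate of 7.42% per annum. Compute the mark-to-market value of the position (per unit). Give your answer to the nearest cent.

CHF 17.20

PV(remaining dividends) I = 5.65·e^(−0.0742·2/12) + 4.18·e^(−0.0742·3/12) = 9.6837
Current forward F = (S − I)·e^(rT) = (297.15 − 9.6837)·e^(0.0742·10/12) = 287.4663 × 1.063785 = 305.8023
Value (long) = (F − K)·e^(−rT) = (305.8023 − 287.50) × 0.940040 = 17.2049
Value = CHF 17.20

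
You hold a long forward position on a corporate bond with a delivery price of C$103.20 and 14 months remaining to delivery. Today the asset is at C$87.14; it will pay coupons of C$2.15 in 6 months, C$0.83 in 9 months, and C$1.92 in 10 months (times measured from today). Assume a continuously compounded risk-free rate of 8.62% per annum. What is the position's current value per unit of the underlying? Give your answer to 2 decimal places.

-C$10.81

PV(remaining coupons) I = 2.15·e^(−0.0862·6/12) + 0.83·e^(−0.0862·9/12) + 1.92·e^(−0.0862·10/12) = 4.6243
Current forward F = (S − I)·e^(rT) = (87.14 − 4.6243)·e^(0.0862·14/12) = 82.5157 × 1.105797 = 91.2456
Value (long) = (F − K)·e^(−rT) = (91.2456 − 103.20) × 0.904325 = -10.8107
Value = -C$10.81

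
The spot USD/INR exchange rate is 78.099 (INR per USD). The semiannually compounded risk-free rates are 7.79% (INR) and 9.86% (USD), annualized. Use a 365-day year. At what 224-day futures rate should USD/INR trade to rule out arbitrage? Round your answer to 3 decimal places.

77.155

By covered interest parity, F = S · (1+r_INR/2)^(2T) / (1+r_USD/2)^(2T)
= 78.099 × 1.048017 / 1.060846 = 78.099 × 0.987907
F = 77.155 INR per USD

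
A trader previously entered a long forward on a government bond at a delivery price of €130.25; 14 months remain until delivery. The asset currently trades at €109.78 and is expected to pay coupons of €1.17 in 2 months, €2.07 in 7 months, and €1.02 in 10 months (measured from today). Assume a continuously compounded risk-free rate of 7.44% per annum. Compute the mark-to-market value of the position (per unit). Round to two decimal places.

-€13.74

PV(remaining coupons) I = 1.17·e^(−0.0744·2/12) + 2.07·e^(−0.0744·7/12) + 1.02·e^(−0.0744·10/12) = 4.0963
Current forward F = (S − I)·e^(rT) = (109.78 − 4.0963)·e^(0.0744·14/12) = 105.6837 × 1.090679 = 115.2670
Value (long) = (F − K)·e^(−rT) = (115.2670 − 130.25) × 0.916860 = -13.7373
Value = -€13.74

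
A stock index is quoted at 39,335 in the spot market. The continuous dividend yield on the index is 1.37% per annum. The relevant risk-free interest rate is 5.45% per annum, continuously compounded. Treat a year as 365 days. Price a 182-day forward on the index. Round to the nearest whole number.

40,143

F = S·e^((r − q)T) = 39335 · e^((0.0545 − 0.0137) × 182/365)
= 39335 · e^0.020344 = 39335 × 1.020552
F = 40,143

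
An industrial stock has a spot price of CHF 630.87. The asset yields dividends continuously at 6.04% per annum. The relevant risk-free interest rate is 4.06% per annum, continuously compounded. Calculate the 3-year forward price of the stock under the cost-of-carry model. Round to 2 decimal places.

CHF 594.49

F = S·e^((r − q)T) = 630.87 · e^((0.0406 − 0.0604) × 3)
= 630.87 · e^-0.059400 = 630.87 × 0.942330
F = CHF 594.49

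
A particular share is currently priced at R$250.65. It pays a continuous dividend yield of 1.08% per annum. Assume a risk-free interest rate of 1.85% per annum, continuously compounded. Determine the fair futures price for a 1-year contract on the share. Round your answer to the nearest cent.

R$252.59

F = S·e^((r − q)T) = 250.65 · e^((0.0185 − 0.0108) × 12/12)
= 250.65 · e^0.007700 = 250.65 × 1.007730
F = R$252.59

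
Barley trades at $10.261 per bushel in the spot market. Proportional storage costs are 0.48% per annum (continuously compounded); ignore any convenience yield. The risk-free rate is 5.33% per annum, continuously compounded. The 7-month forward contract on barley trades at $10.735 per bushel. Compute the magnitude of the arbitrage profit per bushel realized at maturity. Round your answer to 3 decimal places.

$0.120 per bushel

Fair forward: F* = S·e^(carry·T), with carry = (r + u) = 0.0533 + 0.0048 = 0.0581
F* = 10.261 · e^(0.0581 × 7/12) = 10.261 · e^0.033892 = 10.261 × 1.034473 = $10.6147
Market $10.735 > fair $10.6147: forward overpriced → cash-and-carry (buy spot, short the forward).
At maturity, profit = |F_mkt − F*| = |10.735 − 10.6147| = $0.120 per bushel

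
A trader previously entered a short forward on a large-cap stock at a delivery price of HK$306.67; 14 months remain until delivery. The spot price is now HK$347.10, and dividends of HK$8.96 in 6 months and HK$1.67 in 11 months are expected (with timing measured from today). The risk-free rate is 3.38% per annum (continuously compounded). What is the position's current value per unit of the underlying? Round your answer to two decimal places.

-HK$41.86

PV(remaining dividends) I = 8.96·e^(−0.0338·6/12) + 1.67·e^(−0.0338·11/12) = 10.4289
Current forward F = (S − I)·e^(rT) = (347.10 − 10.4289)·e^(0.0338·14/12) = 336.6711 × 1.040221 = 350.2123
Value (long) = (F − K)·e^(−rT) = (350.2123 − 306.67) × 0.961334 = 41.8587
Short position value = −(long value) = -HK$41.86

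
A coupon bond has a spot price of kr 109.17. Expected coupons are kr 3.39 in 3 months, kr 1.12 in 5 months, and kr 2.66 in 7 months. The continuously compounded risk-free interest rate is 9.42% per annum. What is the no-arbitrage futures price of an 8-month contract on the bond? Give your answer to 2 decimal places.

PV(coupons) I = 3.39·e^(−0.0942·3/12) + 1.12·e^(−0.0942·5/12) + 2.66·e^(−0.0942·7/12)
I = 3.3111 + 1.0769 + 2.5178 = 6.9058
F = (S − I)·e^(rT) = (109.17 − 6.9058) · e^(0.0942·8/12)
= 102.2642 · e^0.062800 = 102.2642 × 1.064814 = kr 108.89

kr 108.89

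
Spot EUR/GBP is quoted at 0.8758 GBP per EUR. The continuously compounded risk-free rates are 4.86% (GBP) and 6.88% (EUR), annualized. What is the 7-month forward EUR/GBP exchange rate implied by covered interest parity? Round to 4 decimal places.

0.8655

F = S·e^((r_GBP − r_EUR)T) = 0.8758 · e^((0.0486 − 0.0688) × 7/12)
= 0.8758 · e^-0.011783 = 0.8758 × 0.988286
F = 0.8655 GBP per EUR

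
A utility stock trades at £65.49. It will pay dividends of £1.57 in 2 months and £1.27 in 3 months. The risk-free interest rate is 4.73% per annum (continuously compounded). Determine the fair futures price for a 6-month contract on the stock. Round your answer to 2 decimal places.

£64.18

PV(dividends) I = 1.57·e^(−0.0473·2/12) + 1.27·e^(−0.0473·3/12)
I = 1.5577 + 1.2551 = 2.8128
F = (S − I)·e^(rT) = (65.49 − 2.8128) · e^(0.0473·6/12)
= 62.6772 · e^0.023650 = 62.6772 × 1.023932 = £64.18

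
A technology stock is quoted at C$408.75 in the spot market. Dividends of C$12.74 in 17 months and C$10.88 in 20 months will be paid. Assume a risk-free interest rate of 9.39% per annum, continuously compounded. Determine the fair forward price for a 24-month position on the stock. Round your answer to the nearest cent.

C$468.51

PV(dividends) I = 12.74·e^(−0.0939·17/12) + 10.88·e^(−0.0939·20/12)
I = 11.1531 + 9.3038 = 20.4569
F = (S − I)·e^(rT) = (408.75 − 20.4569) · e^(0.0939·24/12)
= 388.2931 · e^0.187800 = 388.2931 × 1.206592 = C$468.51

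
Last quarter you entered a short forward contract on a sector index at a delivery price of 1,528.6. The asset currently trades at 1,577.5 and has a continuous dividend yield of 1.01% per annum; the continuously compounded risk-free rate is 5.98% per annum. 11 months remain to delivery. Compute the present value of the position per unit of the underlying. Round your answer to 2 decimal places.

-115.90

Current fair forward for the remaining 11 months: F = S·e^((r − q)·T), (r − q) = 0.0598 − 0.0101 = 0.0497
F = 1577.5 · e^(0.0497 × 11/12) = 1577.5 × 1.04661206 = 1651.0305
Value of long forward = (F − K)·e^(−rT) = (1651.0305 − 1528.6) · e^(−0.0598·11/12)
= 122.4305 × 0.94665869 = 115.90
Short position value = −(long value) = -115.90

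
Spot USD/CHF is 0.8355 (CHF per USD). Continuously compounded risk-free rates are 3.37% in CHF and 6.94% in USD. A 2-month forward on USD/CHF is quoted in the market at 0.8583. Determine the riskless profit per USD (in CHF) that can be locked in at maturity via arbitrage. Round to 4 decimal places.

Fair forward: F* = S·e^(carry·T), with carry = (r_CHF − r_USD) = 0.0337 − 0.0694 = -0.0357
F* = 0.8355 · e^(-0.0357 × 2/12) = 0.8355 · e^-0.005950 = 0.8355 × 0.994068 = 0.8305
Market 0.8583 > fair 0.8305: forward overpriced → cash-and-carry (buy spot, short the forward).
At maturity, profit = |F_mkt − F*| = |0.8583 − 0.8305| = 0.0278 per USD (in CHF)

0.0278 per USD (in CHF)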